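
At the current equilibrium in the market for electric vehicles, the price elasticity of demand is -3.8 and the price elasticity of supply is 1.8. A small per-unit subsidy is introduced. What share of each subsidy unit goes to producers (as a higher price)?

For a small subsidy around the equilibrium, the benefit split depends on the relative slopes, which at a point are proportional to the elasticities.
Buyer share = εs/(εs + |εd|) = 1.8/(1.8 + 3.8) = 9/28; seller share = |εd|/(εs + |εd|) = 19/28.
So producers capture 19/28 of the subsidy.

Producer share = 19/28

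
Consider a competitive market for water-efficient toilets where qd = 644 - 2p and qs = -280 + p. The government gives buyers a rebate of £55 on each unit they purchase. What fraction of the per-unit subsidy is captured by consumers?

Pre-subsidy: 644 - 2p = -280 + p gives p* = 308, q* = 28.
With the rebate, buyers effectively pay pb = ps − 55, where ps is the price sellers receive.
Demand in terms of ps becomes qd = 644 − 2(ps − 55) = 754 - 2ps. Setting this equal to supply: 754 - 2ps = -280 + ps, so ps = 1034/3.
Buyers pay pb = 1034/3 − 55 = 869/3; q' = -280 + 1·(1034/3) = 194/3.
Buyers' price falls by p* − pb = 308 − 869/3 = 55/3; sellers' price rises by ps − p* = 1034/3 − 308 = 110/3.
So consumers capture (55/3)/55 = 1/3 of each unit of subsidy.

Consumer share = 1/3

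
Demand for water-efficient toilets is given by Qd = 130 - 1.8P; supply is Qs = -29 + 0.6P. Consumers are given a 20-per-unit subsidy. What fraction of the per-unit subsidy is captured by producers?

Pre-subsidy: 130 - 1.8P = -29 + 0.6P gives P* = 66.25, Q* = 10.75.
With the rebate, buyers effectively pay Pb = Ps − 20, where Ps is the price sellers receive.
Demand in terms of Ps becomes Qd = 130 − 1.8(Ps − 20) = 166 - 1.8Ps. Setting this equal to supply: 166 - 1.8Ps = -29 + 0.6Ps, so Ps = 81.25.
Buyers pay Pb = 81.25 − 20 = 61.25; Q' = -29 + 0.6·81.25 = 19.75.
Buyers' price falls by P* − Pb = 66.25 − 61.25 = 5; sellers' price rises by Ps − P* = 81.25 − 66.25 = 15.
So producers capture 15/20 = 0.75 of each unit of subsidy.

Producer share = 0.75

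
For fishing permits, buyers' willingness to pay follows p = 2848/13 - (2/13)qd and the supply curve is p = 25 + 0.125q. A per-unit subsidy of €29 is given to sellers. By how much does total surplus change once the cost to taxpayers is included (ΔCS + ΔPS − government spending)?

Net change in total surplus = -€1508

Pre-subsidy: 2848/13 - (2/13)q = 25 + 0.125q gives q* = 696 and p* = 112.
With the subsidy, sellers receive ps = pb + 29 for each unit, where pb is the price buyers pay.
On the curves, pb = 2848/13 - (2/13)q and ps = 25 + 0.125q; the wedge ps − pb = 29 gives 25 + 0.125q − (2848/13 - (2/13)q) = 29, so q' = 800.
Then pb = 2848/13 − (2/13)·800 = 96 and ps = 25 + 0.125·800 = 125.
ΔCS = ½(696 + 800)(112 − 96) = 11968; ΔPS = ½(696 + 800)(125 − 112) = 9724.
Government spending = 29 × 800 = 23200.
Net change = 11968 + 9724 − 23200 = -1508. The loss equals the DWL triangle ½·29·104.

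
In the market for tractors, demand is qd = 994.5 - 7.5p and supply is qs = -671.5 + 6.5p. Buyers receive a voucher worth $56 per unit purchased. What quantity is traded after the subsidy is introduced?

Pre-subsidy: 994.5 - 7.5p = -671.5 + 6.5p gives p* = 119, q* = 102.
With the rebate, buyers effectively pay pb = ps − 56, where ps is the price sellers receive.
Demand in terms of ps becomes qd = 994.5 − 7.5(ps − 56) = 1414.5 - 7.5ps. Setting this equal to supply: 1414.5 - 7.5ps = -671.5 + 6.5ps, so ps = 149.
Buyers pay pb = 149 − 56 = 93; q' = -671.5 + 6.5·149 = 297.

q' = 297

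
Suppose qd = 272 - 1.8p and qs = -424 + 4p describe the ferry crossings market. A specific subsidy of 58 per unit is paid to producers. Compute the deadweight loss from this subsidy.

Pre-subsidy: 272 - 1.8p = -424 + 4p gives p* = 120, q* = 56.
With the subsidy, sellers receive ps = pb + 58 for each unit, where pb is the price buyers pay.
Supply in terms of pb becomes qs = -424 + 4(pb + 58) = -192 + 4pb. Setting this equal to demand: 272 - 1.8pb = -192 + 4pb, so pb = 80.
Sellers receive ps = 80 + 58 = 138; q' = 272 − 1.8·80 = 128.
The subsidy expands output by 128 − 56 = 72 past the efficient level; on those units the gap between marginal cost and willingness to pay runs from 0 up to 58.
DWL = ½ × 58 × 72 = 2088.

Deadweight loss = 2088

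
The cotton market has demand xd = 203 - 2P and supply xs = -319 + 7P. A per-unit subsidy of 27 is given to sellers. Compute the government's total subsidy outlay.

Government cost = 3483

Pre-subsidy: 203 - 2P = -319 + 7P gives P* = 58, x* = 87.
With the subsidy, sellers receive Ps = Pb + 27 for each unit, where Pb is the price buyers pay.
Supply in terms of Pb becomes xs = -319 + 7(Pb + 27) = -130 + 7Pb. Setting this equal to demand: 203 - 2Pb = -130 + 7Pb, so Pb = 37.
Sellers receive Ps = 37 + 27 = 64; x' = 203 − 2·37 = 129.
Government outlay = subsidy × quantity = 27 × 129 = 3483.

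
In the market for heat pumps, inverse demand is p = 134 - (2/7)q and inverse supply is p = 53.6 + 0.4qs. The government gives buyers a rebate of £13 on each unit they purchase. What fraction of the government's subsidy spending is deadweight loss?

Pre-subsidy: 134 - (2/7)q = 53.6 + 0.4q gives q* = 117.25 and p* = 100.5.
With the rebate, buyers effectively pay pb = ps − 13, where ps is the price sellers receive.
On the curves, pb = 134 - (2/7)q and ps = 53.6 + 0.4q; the wedge ps − pb = 13 gives 53.6 + 0.4q − (134 - (2/7)q) = 13, so q' = 3269/24.
Then pb = 134 − (2/7)·(3269/24) = 1141/12 and ps = 53.6 + 0.4·(3269/24) = 1297/12.
ΔCS = ½(117.25 + 3269/24)(100.5 − 1141/12) = 395395/576; ΔPS = ½(117.25 + 3269/24)(1297/12 − 100.5) = 553553/576.
Government spending = 13 × 3269/24 = 42497/24.
DWL = ½ × 13 × (3269/24 − 117.25) = 5915/48; fraction = (5915/48) / (42497/24) = 65/934.

DWL / government spending = 65/934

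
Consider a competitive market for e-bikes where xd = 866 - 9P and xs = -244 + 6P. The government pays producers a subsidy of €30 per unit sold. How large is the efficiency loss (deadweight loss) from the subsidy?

Deadweight loss = €1620

Pre-subsidy: 866 - 9P = -244 + 6P gives P* = 74, x* = 200.
With the subsidy, sellers receive Ps = Pb + 30 for each unit, where Pb is the price buyers pay.
Supply in terms of Pb becomes xs = -244 + 6(Pb + 30) = -64 + 6Pb. Setting this equal to demand: 866 - 9Pb = -64 + 6Pb, so Pb = 62.
Sellers receive Ps = 62 + 30 = 92; x' = 866 − 9·62 = 308.
The subsidy expands output by 308 − 200 = 108 past the efficient level; on those units the gap between marginal cost and willingness to pay runs from 0 up to 30.
DWL = ½ × 30 × 108 = 1620.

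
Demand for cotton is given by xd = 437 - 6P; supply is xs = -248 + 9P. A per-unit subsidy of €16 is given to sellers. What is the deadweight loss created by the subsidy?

Deadweight loss = €460.8

Pre-subsidy: 437 - 6P = -248 + 9P gives P* = 137/3, x* = 163.
With the subsidy, sellers receive Ps = Pb + 16 for each unit, where Pb is the price buyers pay.
Supply in terms of Pb becomes xs = -248 + 9(Pb + 16) = -104 + 9Pb. Setting this equal to demand: 437 - 6Pb = -104 + 9Pb, so Pb = 541/15.
Sellers receive Ps = 541/15 + 16 = 781/15; x' = 437 − 6·(541/15) = 220.6.
The subsidy expands output by 220.6 − 163 = 57.6 past the efficient level; on those units the gap between marginal cost and willingness to pay runs from 0 up to 16.
DWL = ½ × 16 × 57.6 = 460.8.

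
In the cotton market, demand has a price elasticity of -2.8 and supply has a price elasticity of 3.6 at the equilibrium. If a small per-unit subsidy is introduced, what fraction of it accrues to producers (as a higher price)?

Producer share = 0.4375

For a small subsidy around the equilibrium, the benefit split depends on the relative slopes, which at a point are proportional to the elasticities.
Buyer share = εs/(εs + |εd|) = 3.6/(3.6 + 2.8) = 0.5625; seller share = |εd|/(εs + |εd|) = 0.4375.
So producers capture 0.4375 of the subsidy.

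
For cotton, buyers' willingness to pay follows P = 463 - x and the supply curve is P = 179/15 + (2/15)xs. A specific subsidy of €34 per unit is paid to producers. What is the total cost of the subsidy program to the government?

Government cost = €14552

Pre-subsidy: 463 - x = 179/15 + (2/15)x gives x* = 398 and P* = 65.
With the subsidy, sellers receive Ps = Pb + 34 for each unit, where Pb is the price buyers pay.
On the curves, Pb = 463 - x and Ps = 179/15 + (2/15)x; the wedge Ps − Pb = 34 gives 179/15 + (2/15)x − (463 - x) = 34, so x' = 428.
Then Pb = 463 − 1·428 = 35 and Ps = 179/15 + (2/15)·428 = 69.
Government outlay = subsidy × quantity = 34 × 428 = 14552.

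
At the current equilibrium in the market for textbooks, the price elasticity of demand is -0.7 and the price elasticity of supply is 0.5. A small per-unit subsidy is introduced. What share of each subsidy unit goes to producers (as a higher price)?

Producer share = 7/12

For a small subsidy around the equilibrium, the benefit split depends on the relative slopes, which at a point are proportional to the elasticities.
Buyer share = εs/(εs + |εd|) = 0.5/(0.5 + 0.7) = 5/12; seller share = |εd|/(εs + |εd|) = 7/12.
So producers capture 7/12 of the subsidy.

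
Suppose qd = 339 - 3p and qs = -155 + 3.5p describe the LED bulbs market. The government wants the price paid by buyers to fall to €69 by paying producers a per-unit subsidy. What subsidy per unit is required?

Required subsidy s = €13 per unit

At a buyer price of 69, quantity demanded is 339 − 3·69 = 132.
Sellers supply 132 only when they receive ps with -155 + 3.5·ps = 132, i.e. ps = 82.
s = ps − pb = 82 − 69 = 13.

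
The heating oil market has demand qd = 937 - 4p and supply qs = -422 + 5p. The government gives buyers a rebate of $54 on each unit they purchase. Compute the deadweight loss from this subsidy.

Pre-subsidy: 937 - 4p = -422 + 5p gives p* = 151, q* = 333.
With the rebate, buyers effectively pay pb = ps − 54, where ps is the price sellers receive.
Demand in terms of ps becomes qd = 937 − 4(ps − 54) = 1153 - 4ps. Setting this equal to supply: 1153 - 4ps = -422 + 5ps, so ps = 175.
Buyers pay pb = 175 − 54 = 121; q' = -422 + 5·175 = 453.
The subsidy expands output by 453 − 333 = 120 past the efficient level; on those units the gap between marginal cost and willingness to pay runs from 0 up to 54.
DWL = ½ × 54 × 120 = 3240.

Deadweight loss = $3240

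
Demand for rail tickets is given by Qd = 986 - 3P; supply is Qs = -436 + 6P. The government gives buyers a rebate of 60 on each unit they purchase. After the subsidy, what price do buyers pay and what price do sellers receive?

Buyers pay 118; sellers receive 178

Pre-subsidy: 986 - 3P = -436 + 6P gives P* = 158, Q* = 512.
With the rebate, buyers effectively pay Pb = Ps − 60, where Ps is the price sellers receive.
Demand in terms of Ps becomes Qd = 986 − 3(Ps − 60) = 1166 - 3Ps. Setting this equal to supply: 1166 - 3Ps = -436 + 6Ps, so Ps = 178.
Buyers pay Pb = 178 − 60 = 118; Q' = -436 + 6·178 = 632.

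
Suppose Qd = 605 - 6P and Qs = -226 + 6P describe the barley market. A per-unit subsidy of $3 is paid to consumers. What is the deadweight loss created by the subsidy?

Deadweight loss = $13.5

Pre-subsidy: 605 - 6P = -226 + 6P gives P* = 69.25, Q* = 189.5.
With the rebate, buyers effectively pay Pb = Ps − 3, where Ps is the price sellers receive.
Demand in terms of Ps becomes Qd = 605 − 6(Ps − 3) = 623 - 6Ps. Setting this equal to supply: 623 - 6Ps = -226 + 6Ps, so Ps = 70.75.
Buyers pay Pb = 70.75 − 3 = 67.75; Q' = -226 + 6·70.75 = 198.5.
The subsidy expands output by 198.5 − 189.5 = 9 past the efficient level; on those units the gap between marginal cost and willingness to pay runs from 0 up to 3.
DWL = ½ × 3 × 9 = 13.5.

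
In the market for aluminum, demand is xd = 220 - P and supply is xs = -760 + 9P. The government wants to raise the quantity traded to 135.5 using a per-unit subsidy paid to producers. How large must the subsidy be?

At x = 135.5, invert demand for the buyer price: Pb = (220 − 135.5)/1 = 84.5; invert supply for the seller price: Ps = (135.5 − (-760))/9 = 99.5.
The subsidy must fill the gap: s = Ps − Pb = 99.5 − 84.5 = 15.

Required subsidy s = 15 per unit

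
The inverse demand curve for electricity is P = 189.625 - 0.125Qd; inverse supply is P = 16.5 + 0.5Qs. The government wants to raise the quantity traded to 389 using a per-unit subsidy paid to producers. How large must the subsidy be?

Required subsidy s = 70 per unit

At Q = 389, from the demand curve buyers pay Pb = 189.625 − 0.125·389 = 141; from the supply curve sellers need Ps = 16.5 + 0.5·389 = 211.
The subsidy must fill the gap: s = Ps − Pb = 211 − 141 = 70.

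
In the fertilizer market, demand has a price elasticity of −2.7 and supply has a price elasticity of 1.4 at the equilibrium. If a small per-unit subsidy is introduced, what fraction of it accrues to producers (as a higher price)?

Producer share = 27/41

For a small subsidy around the equilibrium, the benefit split depends on the relative slopes, which at a point are proportional to the elasticities.
Buyer share = εs/(εs + |εd|) = 1.4/(1.4 + 2.7) = 14/41; seller share = |εd|/(εs + |εd|) = 27/41.
So producers capture 27/41 of the subsidy.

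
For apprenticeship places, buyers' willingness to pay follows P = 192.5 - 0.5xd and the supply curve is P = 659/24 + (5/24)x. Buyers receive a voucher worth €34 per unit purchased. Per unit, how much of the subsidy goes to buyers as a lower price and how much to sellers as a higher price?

Buyers gain €24 per unit; sellers gain €10 per unit

Pre-subsidy: 192.5 - 0.5x = 659/24 + (5/24)x gives x* = 233 and P* = 76.
With the rebate, buyers effectively pay Pb = Ps − 34, where Ps is the price sellers receive.
On the curves, Pb = 192.5 - 0.5x and Ps = 659/24 + (5/24)x; the wedge Ps − Pb = 34 gives 659/24 + (5/24)x − (192.5 - 0.5x) = 34, so x' = 281.
Then Pb = 192.5 − 0.5·281 = 52 and Ps = 659/24 + (5/24)·281 = 86.
Buyers' price falls by P* − Pb = 76 − 52 = 24; sellers' price rises by Ps − P* = 86 − 76 = 10.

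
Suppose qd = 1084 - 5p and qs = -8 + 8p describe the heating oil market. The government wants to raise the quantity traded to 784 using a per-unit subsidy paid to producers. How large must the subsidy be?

At q = 784, invert demand for the buyer price: pb = (1084 − 784)/5 = 60; invert supply for the seller price: ps = (784 − (-8))/8 = 99.
The subsidy must fill the gap: s = ps − pb = 99 − 60 = 39.

Required subsidy s = 39 per unit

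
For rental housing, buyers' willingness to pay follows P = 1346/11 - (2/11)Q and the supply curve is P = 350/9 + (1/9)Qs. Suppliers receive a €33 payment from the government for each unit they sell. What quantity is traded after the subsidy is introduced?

Q' = 11531/29

Pre-subsidy: 1346/11 - (2/11)Q = 350/9 + (1/9)Q gives Q* = 8264/29 and P* = 2046/29.
With the subsidy, sellers receive Ps = Pb + 33 for each unit, where Pb is the price buyers pay.
On the curves, Pb = 1346/11 - (2/11)Q and Ps = 350/9 + (1/9)Q; the wedge Ps − Pb = 33 gives 350/9 + (1/9)Q − (1346/11 - (2/11)Q) = 33, so Q' = 11531/29.
Then Pb = 1346/11 − (2/11)·(11531/29) = 1452/29 and Ps = 350/9 + (1/9)·(11531/29) = 2409/29.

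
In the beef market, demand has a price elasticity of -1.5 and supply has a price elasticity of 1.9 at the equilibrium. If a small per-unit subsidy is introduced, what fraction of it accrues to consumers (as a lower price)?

For a small subsidy around the equilibrium, the benefit split depends on the relative slopes, which at a point are proportional to the elasticities.
Buyer share = εs/(εs + |εd|) = 1.9/(1.9 + 1.5) = 19/34; seller share = |εd|/(εs + |εd|) = 15/34.

Consumer share = 19/34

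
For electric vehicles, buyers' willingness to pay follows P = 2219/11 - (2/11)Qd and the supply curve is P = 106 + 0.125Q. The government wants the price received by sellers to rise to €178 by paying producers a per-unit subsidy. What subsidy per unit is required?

At a seller price of 178, quantity supplied is -848 + 8·178 = 576.
Buyers absorb 576 only when they pay Pb = 2219/11 − (2/11)·576 = 97.
s = Ps − Pb = 178 − 97 = 81.

Required subsidy s = €81 per unit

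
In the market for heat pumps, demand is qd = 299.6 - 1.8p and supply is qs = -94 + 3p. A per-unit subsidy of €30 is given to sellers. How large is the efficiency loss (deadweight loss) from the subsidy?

Deadweight loss = €506.25

Pre-subsidy: 299.6 - 1.8p = -94 + 3p gives p* = 82, q* = 152.
With the subsidy, sellers receive ps = pb + 30 for each unit, where pb is the price buyers pay.
Supply in terms of pb becomes qs = -94 + 3(pb + 30) = -4 + 3pb. Setting this equal to demand: 299.6 - 1.8pb = -4 + 3pb, so pb = 63.25.
Sellers receive ps = 63.25 + 30 = 93.25; q' = 299.6 − 1.8·63.25 = 185.75.
The subsidy expands output by 185.75 − 152 = 33.75 past the efficient level; on those units the gap between marginal cost and willingness to pay runs from 0 up to 30.
DWL = ½ × 30 × 33.75 = 506.25.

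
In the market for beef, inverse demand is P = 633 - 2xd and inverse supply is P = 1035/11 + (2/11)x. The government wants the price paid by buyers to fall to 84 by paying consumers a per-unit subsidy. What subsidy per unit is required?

Required subsidy s = 60 per unit

At a buyer price of 84, quantity demanded is 316.5 − 0.5·84 = 274.5.
Sellers supply 274.5 only when they receive Ps = 1035/11 + (2/11)·274.5 = 144.
s = Ps − Pb = 144 − 84 = 60.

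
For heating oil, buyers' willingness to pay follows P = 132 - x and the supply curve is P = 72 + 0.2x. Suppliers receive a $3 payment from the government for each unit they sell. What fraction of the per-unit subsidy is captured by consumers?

Pre-subsidy: 132 - x = 72 + 0.2x gives x* = 50 and P* = 82.
With the subsidy, sellers receive Ps = Pb + 3 for each unit, where Pb is the price buyers pay.
On the curves, Pb = 132 - x and Ps = 72 + 0.2x; the wedge Ps − Pb = 3 gives 72 + 0.2x − (132 - x) = 3, so x' = 52.5.
Then Pb = 132 − 1·52.5 = 79.5 and Ps = 72 + 0.2·52.5 = 82.5.
Buyers' price falls by P* − Pb = 82 − 79.5 = 2.5; sellers' price rises by Ps − P* = 82.5 − 82 = 0.5.
So consumers capture 2.5/3 = 5/6 of each unit of subsidy.

Consumer share = 5/6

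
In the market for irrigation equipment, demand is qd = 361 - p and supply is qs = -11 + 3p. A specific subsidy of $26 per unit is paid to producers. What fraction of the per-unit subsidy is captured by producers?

Pre-subsidy: 361 - p = -11 + 3p gives p* = 93, q* = 268.
With the subsidy, sellers receive ps = pb + 26 for each unit, where pb is the price buyers pay.
Supply in terms of pb becomes qs = -11 + 3(pb + 26) = 67 + 3pb. Setting this equal to demand: 361 - pb = 67 + 3pb, so pb = 73.5.
Sellers receive ps = 73.5 + 26 = 99.5; q' = 361 − 1·73.5 = 287.5.
Buyers' price falls by p* − pb = 93 − 73.5 = 19.5; sellers' price rises by ps − p* = 99.5 − 93 = 6.5.
So producers capture 6.5/26 = 0.25 of each unit of subsidy.

Producer share = 0.25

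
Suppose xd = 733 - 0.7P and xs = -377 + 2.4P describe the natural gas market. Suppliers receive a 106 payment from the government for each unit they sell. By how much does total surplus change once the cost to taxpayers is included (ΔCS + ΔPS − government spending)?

Net change in total surplus = -471912/155

Pre-subsidy: 733 - 0.7P = -377 + 2.4P gives P* = 11100/31, x* = 14953/31.
With the subsidy, sellers receive Ps = Pb + 106 for each unit, where Pb is the price buyers pay.
Supply in terms of Pb becomes xs = -377 + 2.4(Pb + 106) = -122.6 + 2.4Pb. Setting this equal to demand: 733 - 0.7Pb = -122.6 + 2.4Pb, so Pb = 276.
Sellers receive Ps = 276 + 106 = 382; x' = 733 − 0.7·276 = 539.8.
ΔCS = ½(14953/31 + 539.8)(11100/31 − 276) = 201528048/4805; ΔPS = ½(14953/31 + 539.8)(382 − 11100/31) = 58779014/4805.
Government spending = 106 × 539.8 = 57218.8.
Net change = 201528048/4805 + 58779014/4805 − 57218.8 = -471912/155. The loss equals the DWL triangle ½·106·8904/155.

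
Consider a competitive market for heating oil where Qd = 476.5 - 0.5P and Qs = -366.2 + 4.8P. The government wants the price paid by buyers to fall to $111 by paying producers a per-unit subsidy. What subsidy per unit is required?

Required subsidy s = $53 per unit

At a buyer price of 111, quantity demanded is 476.5 − 0.5·111 = 421.
Sellers supply 421 only when they receive Ps with -366.2 + 4.8·Ps = 421, i.e. Ps = 164.
s = Ps − Pb = 164 − 111 = 53.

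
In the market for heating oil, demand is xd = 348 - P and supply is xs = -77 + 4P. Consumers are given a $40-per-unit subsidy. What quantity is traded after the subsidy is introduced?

x' = 295

Pre-subsidy: 348 - P = -77 + 4P gives P* = 85, x* = 263.
With the rebate, buyers effectively pay Pb = Ps − 40, where Ps is the price sellers receive.
Demand in terms of Ps becomes xd = 348 − 1(Ps − 40) = 388 - Ps. Setting this equal to supply: 388 - Ps = -77 + 4Ps, so Ps = 93.
Buyers pay Pb = 93 − 40 = 53; x' = -77 + 4·93 = 295.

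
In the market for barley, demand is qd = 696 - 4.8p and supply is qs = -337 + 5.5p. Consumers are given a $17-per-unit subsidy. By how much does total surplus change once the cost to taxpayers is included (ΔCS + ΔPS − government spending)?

Pre-subsidy: 696 - 4.8p = -337 + 5.5p gives p* = 10330/103, q* = 22104/103.
With the rebate, buyers effectively pay pb = ps − 17, where ps is the price sellers receive.
Demand in terms of ps becomes qd = 696 − 4.8(ps − 17) = 777.6 - 4.8ps. Setting this equal to supply: 777.6 - 4.8ps = -337 + 5.5ps, so ps = 11146/103.
Buyers pay pb = 11146/103 − 17 = 9395/103; q' = -337 + 5.5·(11146/103) = 26592/103.
ΔCS = ½(22104/103 + 26592/103)(10330/103 − 9395/103) = 22765380/10609; ΔPS = ½(22104/103 + 26592/103)(11146/103 − 10330/103) = 19867968/10609.
Government spending = 17 × 26592/103 = 452064/103.
Net change = 22765380/10609 + 19867968/10609 − 452064/103 = -38148/103. The loss equals the DWL triangle ½·17·4488/103.

Net change in total surplus = -38148/103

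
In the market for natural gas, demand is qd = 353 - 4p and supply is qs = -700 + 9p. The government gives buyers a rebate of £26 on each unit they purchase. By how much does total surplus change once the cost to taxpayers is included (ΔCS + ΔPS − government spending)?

Pre-subsidy: 353 - 4p = -700 + 9p gives p* = 81, q* = 29.
With the rebate, buyers effectively pay pb = ps − 26, where ps is the price sellers receive.
Demand in terms of ps becomes qd = 353 − 4(ps − 26) = 457 - 4ps. Setting this equal to supply: 457 - 4ps = -700 + 9ps, so ps = 89.
Buyers pay pb = 89 − 26 = 63; q' = -700 + 9·89 = 101.
ΔCS = ½(29 + 101)(81 − 63) = 1170; ΔPS = ½(29 + 101)(89 − 81) = 520.
Government spending = 26 × 101 = 2626.
Net change = 1170 + 520 − 2626 = -936. The loss equals the DWL triangle ½·26·72.

Net change in total surplus = -£936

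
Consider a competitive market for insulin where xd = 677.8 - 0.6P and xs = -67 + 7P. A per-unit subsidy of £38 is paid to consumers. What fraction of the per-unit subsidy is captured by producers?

Producer share = 3/38

Pre-subsidy: 677.8 - 0.6P = -67 + 7P gives P* = 98, x* = 619.
With the rebate, buyers effectively pay Pb = Ps − 38, where Ps is the price sellers receive.
Demand in terms of Ps becomes xd = 677.8 − 0.6(Ps − 38) = 700.6 - 0.6Ps. Setting this equal to supply: 700.6 - 0.6Ps = -67 + 7Ps, so Ps = 101.
Buyers pay Pb = 101 − 38 = 63; x' = -67 + 7·101 = 640.
Buyers' price falls by P* − Pb = 98 − 63 = 35; sellers' price rises by Ps − P* = 101 − 98 = 3.
So producers capture 3/38 = 3/38 of each unit of subsidy.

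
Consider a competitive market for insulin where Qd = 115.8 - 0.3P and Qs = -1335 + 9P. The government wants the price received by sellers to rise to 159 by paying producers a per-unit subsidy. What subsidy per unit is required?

Required subsidy s = 93 per unit

At a seller price of 159, quantity supplied is -1335 + 9·159 = 96.
Buyers absorb 96 only when they pay Pb with 115.8 − 0.3·Pb = 96, i.e. Pb = 66.
s = Ps − Pb = 159 − 66 = 93.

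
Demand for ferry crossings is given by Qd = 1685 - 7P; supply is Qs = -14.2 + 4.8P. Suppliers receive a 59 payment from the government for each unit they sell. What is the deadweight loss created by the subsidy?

Deadweight loss = 4956

Pre-subsidy: 1685 - 7P = -14.2 + 4.8P gives P* = 144, Q* = 677.
With the subsidy, sellers receive Ps = Pb + 59 for each unit, where Pb is the price buyers pay.
Supply in terms of Pb becomes Qs = -14.2 + 4.8(Pb + 59) = 269 + 4.8Pb. Setting this equal to demand: 1685 - 7Pb = 269 + 4.8Pb, so Pb = 120.
Sellers receive Ps = 120 + 59 = 179; Q' = 1685 − 7·120 = 845.
The subsidy expands output by 845 − 677 = 168 past the efficient level; on those units the gap between marginal cost and willingness to pay runs from 0 up to 59.
DWL = ½ × 59 × 168 = 4956.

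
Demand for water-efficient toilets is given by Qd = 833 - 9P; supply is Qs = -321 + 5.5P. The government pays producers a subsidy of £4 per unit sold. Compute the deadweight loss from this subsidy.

Deadweight loss = 792/29

Pre-subsidy: 833 - 9P = -321 + 5.5P gives P* = 2308/29, Q* = 3385/29.
With the subsidy, sellers receive Ps = Pb + 4 for each unit, where Pb is the price buyers pay.
Supply in terms of Pb becomes Qs = -321 + 5.5(Pb + 4) = -299 + 5.5Pb. Setting this equal to demand: 833 - 9Pb = -299 + 5.5Pb, so Pb = 2264/29.
Sellers receive Ps = 2264/29 + 4 = 2380/29; Q' = 833 − 9·(2264/29) = 3781/29.
The subsidy expands output by 3781/29 − 3385/29 = 396/29 past the efficient level; on those units the gap between marginal cost and willingness to pay runs from 0 up to 4.
DWL = ½ × 4 × 396/29 = 792/29.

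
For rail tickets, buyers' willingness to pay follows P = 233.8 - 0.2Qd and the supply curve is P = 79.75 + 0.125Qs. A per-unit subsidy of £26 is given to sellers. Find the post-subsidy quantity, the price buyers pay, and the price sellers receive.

Pre-subsidy: 233.8 - 0.2Q = 79.75 + 0.125Q gives Q* = 474 and P* = 139.
With the subsidy, sellers receive Ps = Pb + 26 for each unit, where Pb is the price buyers pay.
On the curves, Pb = 233.8 - 0.2Q and Ps = 79.75 + 0.125Q; the wedge Ps − Pb = 26 gives 79.75 + 0.125Q − (233.8 - 0.2Q) = 26, so Q' = 554.
Then Pb = 233.8 − 0.2·554 = 123 and Ps = 79.75 + 0.125·554 = 149.

Q' = 554; buyers pay £123; sellers receive £149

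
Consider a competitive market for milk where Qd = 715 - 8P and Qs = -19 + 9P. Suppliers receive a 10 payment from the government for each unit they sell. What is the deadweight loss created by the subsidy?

Deadweight loss = 3600/17

Pre-subsidy: 715 - 8P = -19 + 9P gives P* = 734/17, Q* = 6283/17.
With the subsidy, sellers receive Ps = Pb + 10 for each unit, where Pb is the price buyers pay.
Supply in terms of Pb becomes Qs = -19 + 9(Pb + 10) = 71 + 9Pb. Setting this equal to demand: 715 - 8Pb = 71 + 9Pb, so Pb = 644/17.
Sellers receive Ps = 644/17 + 10 = 814/17; Q' = 715 − 8·(644/17) = 7003/17.
The subsidy expands output by 7003/17 − 6283/17 = 720/17 past the efficient level; on those units the gap between marginal cost and willingness to pay runs from 0 up to 10.
DWL = ½ × 10 × 720/17 = 3600/17.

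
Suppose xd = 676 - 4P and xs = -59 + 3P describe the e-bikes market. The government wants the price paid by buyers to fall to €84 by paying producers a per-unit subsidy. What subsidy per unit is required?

At a buyer price of 84, quantity demanded is 676 − 4·84 = 340.
Sellers supply 340 only when they receive Ps with -59 + 3·Ps = 340, i.e. Ps = 133.
s = Ps − Pb = 133 − 84 = 49.

Required subsidy s = €49 per unit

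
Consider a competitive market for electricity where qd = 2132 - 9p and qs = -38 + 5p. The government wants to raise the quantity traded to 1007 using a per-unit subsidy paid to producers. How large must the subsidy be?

Required subsidy s = 84 per unit

At q = 1007, invert demand for the buyer price: pb = (2132 − 1007)/9 = 125; invert supply for the seller price: ps = (1007 − (-38))/5 = 209.
The subsidy must fill the gap: s = ps − pb = 209 − 125 = 84.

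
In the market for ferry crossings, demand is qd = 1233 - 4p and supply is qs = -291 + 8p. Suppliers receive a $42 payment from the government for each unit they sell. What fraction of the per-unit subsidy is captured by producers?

Pre-subsidy: 1233 - 4p = -291 + 8p gives p* = 127, q* = 725.
With the subsidy, sellers receive ps = pb + 42 for each unit, where pb is the price buyers pay.
Supply in terms of pb becomes qs = -291 + 8(pb + 42) = 45 + 8pb. Setting this equal to demand: 1233 - 4pb = 45 + 8pb, so pb = 99.
Sellers receive ps = 99 + 42 = 141; q' = 1233 − 4·99 = 837.
Buyers' price falls by p* − pb = 127 − 99 = 28; sellers' price rises by ps − p* = 141 − 127 = 14.
So producers capture 14/42 = 1/3 of each unit of subsidy.

Producer share = 1/3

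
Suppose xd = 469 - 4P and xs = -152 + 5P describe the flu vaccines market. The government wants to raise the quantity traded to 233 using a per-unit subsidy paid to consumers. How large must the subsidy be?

At x = 233, invert demand for the buyer price: Pb = (469 − 233)/4 = 59; invert supply for the seller price: Ps = (233 − (-152))/5 = 77.
The subsidy must fill the gap: s = Ps − Pb = 77 − 59 = 18.

Required subsidy s = 18 per unit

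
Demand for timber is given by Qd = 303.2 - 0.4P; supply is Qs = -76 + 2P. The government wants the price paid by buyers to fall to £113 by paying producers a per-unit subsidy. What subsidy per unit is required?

At a buyer price of 113, quantity demanded is 303.2 − 0.4·113 = 258.
Sellers supply 258 only when they receive Ps with -76 + 2·Ps = 258, i.e. Ps = 167.
s = Ps − Pb = 167 − 113 = 54.

Required subsidy s = £54 per unit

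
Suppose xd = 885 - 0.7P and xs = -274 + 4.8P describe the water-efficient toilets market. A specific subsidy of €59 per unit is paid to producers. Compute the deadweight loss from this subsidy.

Pre-subsidy: 885 - 0.7P = -274 + 4.8P gives P* = 2318/11, x* = 40562/55.
With the subsidy, sellers receive Ps = Pb + 59 for each unit, where Pb is the price buyers pay.
Supply in terms of Pb becomes xs = -274 + 4.8(Pb + 59) = 9.2 + 4.8Pb. Setting this equal to demand: 885 - 0.7Pb = 9.2 + 4.8Pb, so Pb = 8758/55.
Sellers receive Ps = 8758/55 + 59 = 12003/55; x' = 885 − 0.7·(8758/55) = 212722/275.
The subsidy expands output by 212722/275 − 40562/55 = 9912/275 past the efficient level; on those units the gap between marginal cost and willingness to pay runs from 0 up to 59.
DWL = ½ × 59 × 9912/275 = 292404/275.

Deadweight loss = 292404/275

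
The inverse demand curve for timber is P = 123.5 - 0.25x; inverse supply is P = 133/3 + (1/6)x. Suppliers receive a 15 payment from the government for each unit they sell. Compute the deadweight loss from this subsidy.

Pre-subsidy: 123.5 - 0.25x = 133/3 + (1/6)x gives x* = 190 and P* = 76.
With the subsidy, sellers receive Ps = Pb + 15 for each unit, where Pb is the price buyers pay.
On the curves, Pb = 123.5 - 0.25x and Ps = 133/3 + (1/6)x; the wedge Ps − Pb = 15 gives 133/3 + (1/6)x − (123.5 - 0.25x) = 15, so x' = 226.
Then Pb = 123.5 − 0.25·226 = 67 and Ps = 133/3 + (1/6)·226 = 82.
The subsidy expands output by 226 − 190 = 36 past the efficient level; on those units the gap between marginal cost and willingness to pay runs from 0 up to 15.
DWL = ½ × 15 × 36 = 270.

Deadweight loss = 270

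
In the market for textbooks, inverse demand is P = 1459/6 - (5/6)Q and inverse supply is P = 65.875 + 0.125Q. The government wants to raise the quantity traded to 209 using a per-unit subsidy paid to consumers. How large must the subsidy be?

Required subsidy s = 23 per unit

At Q = 209, from the demand curve buyers pay Pb = 1459/6 − (5/6)·209 = 69; from the supply curve sellers need Ps = 65.875 + 0.125·209 = 92.
The subsidy must fill the gap: s = Ps − Pb = 92 − 69 = 23.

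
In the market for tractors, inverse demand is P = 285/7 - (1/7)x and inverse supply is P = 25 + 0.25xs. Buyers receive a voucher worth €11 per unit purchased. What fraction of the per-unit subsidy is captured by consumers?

Pre-subsidy: 285/7 - (1/7)x = 25 + 0.25x gives x* = 40 and P* = 35.
With the rebate, buyers effectively pay Pb = Ps − 11, where Ps is the price sellers receive.
On the curves, Pb = 285/7 - (1/7)x and Ps = 25 + 0.25x; the wedge Ps − Pb = 11 gives 25 + 0.25x − (285/7 - (1/7)x) = 11, so x' = 68.
Then Pb = 285/7 − (1/7)·68 = 31 and Ps = 25 + 0.25·68 = 42.
Buyers' price falls by P* − Pb = 35 − 31 = 4; sellers' price rises by Ps − P* = 42 − 35 = 7.
So consumers capture 4/11 = 4/11 of each unit of subsidy.

Consumer share = 4/11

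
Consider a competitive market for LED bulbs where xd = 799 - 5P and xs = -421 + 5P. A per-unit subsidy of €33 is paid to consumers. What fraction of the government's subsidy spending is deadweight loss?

Pre-subsidy: 799 - 5P = -421 + 5P gives P* = 122, x* = 189.
With the rebate, buyers effectively pay Pb = Ps − 33, where Ps is the price sellers receive.
Demand in terms of Ps becomes xd = 799 − 5(Ps − 33) = 964 - 5Ps. Setting this equal to supply: 964 - 5Ps = -421 + 5Ps, so Ps = 138.5.
Buyers pay Pb = 138.5 − 33 = 105.5; x' = -421 + 5·138.5 = 271.5.
ΔCS = ½(189 + 271.5)(122 − 105.5) = 3799.125; ΔPS = ½(189 + 271.5)(138.5 − 122) = 3799.125.
Government spending = 33 × 271.5 = 8959.5.
DWL = ½ × 33 × (271.5 − 189) = 1361.25; fraction = 1361.25 / 8959.5 = 55/362.

DWL / government spending = 55/362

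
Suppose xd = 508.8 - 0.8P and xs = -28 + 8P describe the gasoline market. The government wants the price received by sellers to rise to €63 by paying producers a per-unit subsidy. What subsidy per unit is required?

Required subsidy s = €22 per unit

At a seller price of 63, quantity supplied is -28 + 8·63 = 476.
Buyers absorb 476 only when they pay Pb with 508.8 − 0.8·Pb = 476, i.e. Pb = 41.
s = Ps − Pb = 63 − 41 = 22.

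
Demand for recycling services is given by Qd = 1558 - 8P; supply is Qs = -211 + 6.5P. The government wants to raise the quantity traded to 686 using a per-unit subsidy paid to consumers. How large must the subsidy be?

Required subsidy s = 29 per unit

At Q = 686, invert demand for the buyer price: Pb = (1558 − 686)/8 = 109; invert supply for the seller price: Ps = (686 − (-211))/6.5 = 138.
The subsidy must fill the gap: s = Ps − Pb = 138 − 109 = 29.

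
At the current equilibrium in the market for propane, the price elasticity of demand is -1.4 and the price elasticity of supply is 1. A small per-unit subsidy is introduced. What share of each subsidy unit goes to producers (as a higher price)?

For a small subsidy around the equilibrium, the benefit split depends on the relative slopes, which at a point are proportional to the elasticities.
Buyer share = εs/(εs + |εd|) = 1/(1 + 1.4) = 5/12; seller share = |εd|/(εs + |εd|) = 7/12.
So producers capture 7/12 of the subsidy.

Producer share = 7/12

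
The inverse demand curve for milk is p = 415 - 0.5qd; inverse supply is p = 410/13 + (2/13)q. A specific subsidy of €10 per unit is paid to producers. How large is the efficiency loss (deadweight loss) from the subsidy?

Pre-subsidy: 415 - 0.5q = 410/13 + (2/13)q gives q* = 9970/17 and p* = 2070/17.
With the subsidy, sellers receive ps = pb + 10 for each unit, where pb is the price buyers pay.
On the curves, pb = 415 - 0.5q and ps = 410/13 + (2/13)q; the wedge ps − pb = 10 gives 410/13 + (2/13)q − (415 - 0.5q) = 10, so q' = 10230/17.
Then pb = 415 − 0.5·(10230/17) = 1940/17 and ps = 410/13 + (2/13)·(10230/17) = 2110/17.
The subsidy expands output by 10230/17 − 9970/17 = 260/17 past the efficient level; on those units the gap between marginal cost and willingness to pay runs from 0 up to 10.
DWL = ½ × 10 × 260/17 = 1300/17.

Deadweight loss = 1300/17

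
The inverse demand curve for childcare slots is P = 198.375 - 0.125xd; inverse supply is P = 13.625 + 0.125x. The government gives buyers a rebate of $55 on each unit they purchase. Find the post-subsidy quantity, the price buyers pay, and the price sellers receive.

x' = 959; buyers pay $78.5; sellers receive $133.5

Pre-subsidy: 198.375 - 0.125x = 13.625 + 0.125x gives x* = 739 and P* = 106.
With the rebate, buyers effectively pay Pb = Ps − 55, where Ps is the price sellers receive.
On the curves, Pb = 198.375 - 0.125x and Ps = 13.625 + 0.125x; the wedge Ps − Pb = 55 gives 13.625 + 0.125x − (198.375 - 0.125x) = 55, so x' = 959.
Then Pb = 198.375 − 0.125·959 = 78.5 and Ps = 13.625 + 0.125·959 = 133.5.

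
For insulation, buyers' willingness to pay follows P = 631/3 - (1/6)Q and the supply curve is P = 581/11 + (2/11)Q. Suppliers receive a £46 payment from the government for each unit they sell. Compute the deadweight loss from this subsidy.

Pre-subsidy: 631/3 - (1/6)Q = 581/11 + (2/11)Q gives Q* = 452 and P* = 135.
With the subsidy, sellers receive Ps = Pb + 46 for each unit, where Pb is the price buyers pay.
On the curves, Pb = 631/3 - (1/6)Q and Ps = 581/11 + (2/11)Q; the wedge Ps − Pb = 46 gives 581/11 + (2/11)Q − (631/3 - (1/6)Q) = 46, so Q' = 584.
Then Pb = 631/3 − (1/6)·584 = 113 and Ps = 581/11 + (2/11)·584 = 159.
The subsidy expands output by 584 − 452 = 132 past the efficient level; on those units the gap between marginal cost and willingness to pay runs from 0 up to 46.
DWL = ½ × 46 × 132 = 3036.

Deadweight loss = £3036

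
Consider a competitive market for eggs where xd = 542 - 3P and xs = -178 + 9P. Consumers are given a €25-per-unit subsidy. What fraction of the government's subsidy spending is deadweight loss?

DWL / government spending = 225/3346

Pre-subsidy: 542 - 3P = -178 + 9P gives P* = 60, x* = 362.
With the rebate, buyers effectively pay Pb = Ps − 25, where Ps is the price sellers receive.
Demand in terms of Ps becomes xd = 542 − 3(Ps − 25) = 617 - 3Ps. Setting this equal to supply: 617 - 3Ps = -178 + 9Ps, so Ps = 66.25.
Buyers pay Pb = 66.25 − 25 = 41.25; x' = -178 + 9·66.25 = 418.25.
ΔCS = ½(362 + 418.25)(60 − 41.25) = 7314.84375; ΔPS = ½(362 + 418.25)(66.25 − 60) = 2438.28125.
Government spending = 25 × 418.25 = 10456.25.
DWL = ½ × 25 × (418.25 − 362) = 703.125; fraction = 703.125 / 10456.25 = 225/3346.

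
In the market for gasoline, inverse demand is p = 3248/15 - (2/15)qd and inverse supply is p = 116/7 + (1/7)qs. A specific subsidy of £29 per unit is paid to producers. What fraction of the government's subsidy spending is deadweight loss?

DWL / government spending = 105/1658

Pre-subsidy: 3248/15 - (2/15)q = 116/7 + (1/7)q gives q* = 724 and p* = 120.
With the subsidy, sellers receive ps = pb + 29 for each unit, where pb is the price buyers pay.
On the curves, pb = 3248/15 - (2/15)q and ps = 116/7 + (1/7)q; the wedge ps − pb = 29 gives 116/7 + (1/7)q − (3248/15 - (2/15)q) = 29, so q' = 829.
Then pb = 3248/15 − (2/15)·829 = 106 and ps = 116/7 + (1/7)·829 = 135.
ΔCS = ½(724 + 829)(120 − 106) = 10871; ΔPS = ½(724 + 829)(135 − 120) = 11647.5.
Government spending = 29 × 829 = 24041.
DWL = ½ × 29 × (829 − 724) = 1522.5; fraction = 1522.5 / 24041 = 105/1658.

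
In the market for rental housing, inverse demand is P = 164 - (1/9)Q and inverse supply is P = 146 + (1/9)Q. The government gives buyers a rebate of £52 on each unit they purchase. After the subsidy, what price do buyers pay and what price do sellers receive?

Buyers pay £129; sellers receive £181

Pre-subsidy: 164 - (1/9)Q = 146 + (1/9)Q gives Q* = 81 and P* = 155.
With the rebate, buyers effectively pay Pb = Ps − 52, where Ps is the price sellers receive.
On the curves, Pb = 164 - (1/9)Q and Ps = 146 + (1/9)Q; the wedge Ps − Pb = 52 gives 146 + (1/9)Q − (164 - (1/9)Q) = 52, so Q' = 315.
Then Pb = 164 − (1/9)·315 = 129 and Ps = 146 + (1/9)·315 = 181.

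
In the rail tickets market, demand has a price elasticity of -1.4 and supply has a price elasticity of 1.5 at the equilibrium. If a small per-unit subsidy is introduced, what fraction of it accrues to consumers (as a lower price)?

Consumer share = 15/29

For a small subsidy around the equilibrium, the benefit split depends on the relative slopes, which at a point are proportional to the elasticities.
Buyer share = εs/(εs + |εd|) = 1.5/(1.5 + 1.4) = 15/29; seller share = |εd|/(εs + |εd|) = 14/29.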